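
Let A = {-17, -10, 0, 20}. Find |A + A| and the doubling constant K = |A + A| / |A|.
K = |A + A| / |A| = 10/4 = 5/2

Enumerate A + A = {a + b : a, b ∈ A}. With |A| = 4, there are |A|^2 = 16 ordered sum pairs; collecting distinct values, A + A = {-34, -27, -20, -17, -10, 0, 3, 10, 20, 40}, so |A + A| = 10. Thus K = 10/4 = 5/2. For comparison, the minimum possible |A + A| over all 4-element sets is 2·4 − 1 = 7 (so min K = 7/4), attained only by arithmetic progressions.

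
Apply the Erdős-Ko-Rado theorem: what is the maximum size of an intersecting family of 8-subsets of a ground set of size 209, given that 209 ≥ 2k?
max |F| = C(208, 7) = 3017878841328

The Erdős-Ko-Rado theorem states: for n ≥ 2k, an intersecting family of k-subsets of an n-element set has size at most C(n − 1, k − 1), with equality for 'star' families {A ⊆ [n] : |A| = k, i ∈ A} (fix an element i). For n = 209, k = 8: C(208, 7) = 3017878841328.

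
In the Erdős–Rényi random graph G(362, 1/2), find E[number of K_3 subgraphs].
E[# K_3] = C(362, 3) · (1/2)^C(3, 2) = 7840920 / 2^3 = 980115

For each 3-subset S of vertices (there are C(362, 3) = 7840920 such S), let X_S = 1 if S induces a K_3 (all C(3, 2) = 3 edges present). Then P(X_S = 1) = (1/2)^3 = 1/8. By linearity of expectation, E[# K_3] = C(362, 3) · (1/2)^3 = 7840920 / 8 = 980115.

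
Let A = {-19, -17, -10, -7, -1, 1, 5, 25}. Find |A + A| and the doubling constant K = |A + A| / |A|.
K = |A + A| / |A| = 31/8

Enumerate A + A = {a + b : a, b ∈ A}. With |A| = 8, there are |A|^2 = 64 ordered sum pairs; collecting distinct values, A + A = {-38, -36, -34, -29, -27, -26, -24, -20, -18, -17, -16, -14, -12, -11, -9, -8, -6, -5, -2, 0, 2, 4, 6, 8, 10, 15, 18, 24, 26, 30, 50}, so |A + A| = 31. Thus K = 31/8. For comparison, the minimum possible |A + A| over all 8-element sets is 2·8 − 1 = 15 (so min K = 15/8), attained only by arithmetic progressions.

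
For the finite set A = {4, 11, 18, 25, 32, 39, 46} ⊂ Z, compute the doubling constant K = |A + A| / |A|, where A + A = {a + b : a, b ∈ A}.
K = |A + A| / |A| = 13/7

Enumerate A + A = {a + b : a, b ∈ A}. With |A| = 7, there are |A|^2 = 49 ordered sum pairs; collecting distinct values, A + A = {8, 15, 22, 29, 36, 43, 50, 57, 64, 71, 78, 85, 92}, so |A + A| = 13. Thus K = 13/7. Here |A + A| = 2|A| − 1 = 13, the minimum possible — so K = 13/7 is minimal, which holds iff A is an arithmetic progression.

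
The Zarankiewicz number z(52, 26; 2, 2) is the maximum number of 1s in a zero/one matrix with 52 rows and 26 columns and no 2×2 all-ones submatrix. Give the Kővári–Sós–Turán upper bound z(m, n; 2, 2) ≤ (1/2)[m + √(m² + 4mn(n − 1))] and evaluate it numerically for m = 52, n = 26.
z(52, 26; 2, 2) ≤ (1/2)[52 + √(52² + 4·52·26·25)] = (1/2)[52 + √137904] = 211.6771

Kővári–Sós–Turán: let r_1, ..., r_52 be the row sums and z = Σ r_i the total number of 1s. Each pair of columns can share at most one row with both entries 1 (else a 2×2 all-ones block appears), so Σ_i C(r_i, 2) ≤ C(26, 2) = 325. By convexity Σ_i C(r_i, 2) ≥ 52·C(z/52, 2) = z(z − 52)/(2·52), giving z² − 52z − 52·26·25 ≤ 0 and hence z ≤ (1/2)[52 + √(2704 + 4·33800)] = (1/2)[52 + √137904] ≈ (1/2)(52 + 371.3543) = 211.6771.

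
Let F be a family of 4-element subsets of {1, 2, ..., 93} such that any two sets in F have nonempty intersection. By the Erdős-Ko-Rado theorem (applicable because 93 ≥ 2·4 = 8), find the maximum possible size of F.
max |F| = C(92, 3) = 125580

Erdős-Ko-Rado (1961): when n ≥ 2k, max |F| = C(n−1, k−1). The bound is attained by the star {A : i ∈ A} for any fixed i ∈ [n]. Here C(93−1, 4−1) = C(92, 3) = 125580.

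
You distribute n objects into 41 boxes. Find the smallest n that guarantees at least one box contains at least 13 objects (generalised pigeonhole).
n = (13 − 1)·41 + 1 = 493

By the generalised pigeonhole principle, to guarantee some box contains ≥ r objects we need more than (r − 1) · k objects total. Threshold: n = (r − 1) · k + 1. With r = 13 and k = 41: n = 12 · 41 + 1 = 492 + 1 = 493. For n = 492 = 12 · 41, we can put exactly 12 objects in every box, avoiding 13 in any single one — so 493 is tight.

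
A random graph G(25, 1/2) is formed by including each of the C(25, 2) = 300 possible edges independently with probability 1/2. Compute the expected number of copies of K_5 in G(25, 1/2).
E[# K_5] = C(25, 5) · (1/2)^C(5, 2) = 53130 / 2^10 = 26565/512 ≈ 51.884766

For each 5-subset S of vertices (there are C(25, 5) = 53130 such S), let X_S = 1 if S induces a K_5 (all C(5, 2) = 10 edges present). Then P(X_S = 1) = (1/2)^10 = 1/1024. By linearity of expectation, E[# K_5] = C(25, 5) · (1/2)^10 = 53130 / 1024 = 26565/512 ≈ 51.884766.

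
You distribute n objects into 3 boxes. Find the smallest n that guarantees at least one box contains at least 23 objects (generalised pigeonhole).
n = (23 − 1)·3 + 1 = 67

By the generalised pigeonhole principle, to guarantee some box contains ≥ r objects we need more than (r − 1) · k objects total. Threshold: n = (r − 1) · k + 1. With r = 23 and k = 3: n = 22 · 3 + 1 = 66 + 1 = 67. For n = 66 = 22 · 3, we can put exactly 22 objects in every box, avoiding 23 in any single one — so 67 is tight.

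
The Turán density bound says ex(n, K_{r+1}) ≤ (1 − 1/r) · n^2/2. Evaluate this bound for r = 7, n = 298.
Turán density bound = (6/7) · 298^2/2 = 266412/7 ≈ 38058.8571

Turán's theorem: ex(n, K_{r+1}) is achieved by the complete r-partite Turán graph T(n, r) with parts as balanced as possible, and is at most (1 − 1/r) · n^2/2. For r = 7, n = 298: the density bound is (6/7) · 88804/2 = 266412/7 ≈ 38058.8571. The integer-valued extremum is e(T(298, 7)) = 38058, which is strictly less than the density bound 266412/7 since 7 ∤ 298 (the parts of T(298, 7) cannot all be equal).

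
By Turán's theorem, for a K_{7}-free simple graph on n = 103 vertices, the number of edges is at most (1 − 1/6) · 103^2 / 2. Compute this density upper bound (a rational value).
Turán density bound = (5/6) · 103^2/2 = 53045/12 ≈ 4420.4167

Turán's theorem: ex(n, K_{r+1}) is achieved by the complete r-partite Turán graph T(n, r) with parts as balanced as possible, and is at most (1 − 1/r) · n^2/2. For r = 6, n = 103: the density bound is (5/6) · 10609/2 = 53045/12 ≈ 4420.4167. The integer-valued extremum is e(T(103, 6)) = 4420, which is strictly less than the density bound 53045/12 since 6 ∤ 103 (the parts of T(103, 6) cannot all be equal).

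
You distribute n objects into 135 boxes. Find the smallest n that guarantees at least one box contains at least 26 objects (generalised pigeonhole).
n = (26 − 1)·135 + 1 = 3376

By the generalised pigeonhole principle, to guarantee some box contains ≥ r objects we need more than (r − 1) · k objects total. Threshold: n = (r − 1) · k + 1. With r = 26 and k = 135: n = 25 · 135 + 1 = 3375 + 1 = 3376. For n = 3375 = 25 · 135, we can put exactly 25 objects in every box, avoiding 26 in any single one — so 3376 is tight.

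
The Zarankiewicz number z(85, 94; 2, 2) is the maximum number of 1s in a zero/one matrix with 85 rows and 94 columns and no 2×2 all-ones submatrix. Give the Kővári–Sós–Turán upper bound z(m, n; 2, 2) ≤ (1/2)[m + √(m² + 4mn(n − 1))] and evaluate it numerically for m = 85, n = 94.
z(85, 94; 2, 2) ≤ (1/2)[85 + √(85² + 4·85·94·93)] = (1/2)[85 + √2979505] = 905.5621

Kővári–Sós–Turán: let r_1, ..., r_85 be the row sums and z = Σ r_i the total number of 1s. Each pair of columns can share at most one row with both entries 1 (else a 2×2 all-ones block appears), so Σ_i C(r_i, 2) ≤ C(94, 2) = 4371. By convexity Σ_i C(r_i, 2) ≥ 85·C(z/85, 2) = z(z − 85)/(2·85), giving z² − 85z − 85·94·93 ≤ 0 and hence z ≤ (1/2)[85 + √(7225 + 4·743070)] = (1/2)[85 + √2979505] ≈ (1/2)(85 + 1726.1243) = 905.5621.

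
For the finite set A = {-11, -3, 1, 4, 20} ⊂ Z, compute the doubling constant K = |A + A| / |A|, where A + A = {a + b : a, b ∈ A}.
K = |A + A| / |A| = 15/5 = 3

Enumerate A + A = {a + b : a, b ∈ A}. With |A| = 5, there are |A|^2 = 25 ordered sum pairs; collecting distinct values, A + A = {-22, -14, -10, -7, -6, -2, 1, 2, 5, 8, 9, 17, 21, 24, 40}, so |A + A| = 15. Thus K = 15/5 = 3. For comparison, the minimum possible |A + A| over all 5-element sets is 2·5 − 1 = 9 (so min K = 9/5), attained only by arithmetic progressions.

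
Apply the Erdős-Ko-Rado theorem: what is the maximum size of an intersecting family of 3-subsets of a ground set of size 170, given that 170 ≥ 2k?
max |F| = C(169, 2) = 14196

The Erdős-Ko-Rado theorem states: for n ≥ 2k, an intersecting family of k-subsets of an n-element set has size at most C(n − 1, k − 1), with equality for 'star' families {A ⊆ [n] : |A| = k, i ∈ A} (fix an element i). For n = 170, k = 3: C(169, 2) = 14196.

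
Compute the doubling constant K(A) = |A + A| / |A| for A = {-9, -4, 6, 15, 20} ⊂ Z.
K = |A + A| / |A| = 14/5

Enumerate A + A = {a + b : a, b ∈ A}. With |A| = 5, there are |A|^2 = 25 ordered sum pairs; collecting distinct values, A + A = {-18, -13, -8, -3, 2, 6, 11, 12, 16, 21, 26, 30, 35, 40}, so |A + A| = 14. Thus K = 14/5. For comparison, the minimum possible |A + A| over all 5-element sets is 2·5 − 1 = 9 (so min K = 9/5), attained only by arithmetic progressions.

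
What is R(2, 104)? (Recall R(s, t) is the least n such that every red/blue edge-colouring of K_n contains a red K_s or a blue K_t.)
R(2, 104) = 104

R(2, k) = k for all k ≥ 2: in a 2-colouring of K_k, either some edge is red (a red K_2) or all edges are blue (a blue K_k). And K_{103} coloured all-blue has no blue K_104, so R(2, 104) > 103. Hence R(2, 104) = 104.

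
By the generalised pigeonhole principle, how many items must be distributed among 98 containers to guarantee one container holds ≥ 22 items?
n = (22 − 1)·98 + 1 = 2059

By the generalised pigeonhole principle, to guarantee some box contains ≥ r objects we need more than (r − 1) · k objects total. Threshold: n = (r − 1) · k + 1. With r = 22 and k = 98: n = 21 · 98 + 1 = 2058 + 1 = 2059. For n = 2058 = 21 · 98, we can put exactly 21 objects in every box, avoiding 22 in any single one — so 2059 is tight.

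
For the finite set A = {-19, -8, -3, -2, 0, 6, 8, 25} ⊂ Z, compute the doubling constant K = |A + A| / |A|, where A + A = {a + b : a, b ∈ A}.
K = |A + A| / |A| = 31/8

Enumerate A + A = {a + b : a, b ∈ A}. With |A| = 8, there are |A|^2 = 64 ordered sum pairs; collecting distinct values, A + A = {-38, -27, -22, -21, -19, -16, -13, -11, -10, -8, -6, -5, -4, -3, -2, 0, 3, 4, 5, 6, 8, 12, 14, 16, 17, 22, 23, 25, 31, 33, 50}, so |A + A| = 31. Thus K = 31/8. For comparison, the minimum possible |A + A| over all 8-element sets is 2·8 − 1 = 15 (so min K = 15/8), attained only by arithmetic progressions.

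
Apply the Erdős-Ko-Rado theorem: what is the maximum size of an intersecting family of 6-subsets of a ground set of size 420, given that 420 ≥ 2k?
max |F| = C(419, 5) = 105071889208

The Erdős-Ko-Rado theorem states: for n ≥ 2k, an intersecting family of k-subsets of an n-element set has size at most C(n − 1, k − 1), with equality for 'star' families {A ⊆ [n] : |A| = k, i ∈ A} (fix an element i). For n = 420, k = 6: C(419, 5) = 105071889208.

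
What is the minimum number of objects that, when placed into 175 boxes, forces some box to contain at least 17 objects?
n = (17 − 1)·175 + 1 = 2801

By the generalised pigeonhole principle, to guarantee some box contains ≥ r objects we need more than (r − 1) · k objects total. Threshold: n = (r − 1) · k + 1. With r = 17 and k = 175: n = 16 · 175 + 1 = 2800 + 1 = 2801. For n = 2800 = 16 · 175, we can put exactly 16 objects in every box, avoiding 17 in any single one — so 2801 is tight.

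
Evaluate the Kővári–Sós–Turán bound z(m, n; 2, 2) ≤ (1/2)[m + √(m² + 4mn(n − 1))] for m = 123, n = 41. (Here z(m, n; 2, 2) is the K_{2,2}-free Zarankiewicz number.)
z(123, 41; 2, 2) ≤ (1/2)[123 + √(123² + 4·123·41·40)] = (1/2)[123 + √822009] = 514.8236

Kővári–Sós–Turán: let r_1, ..., r_123 be the row sums and z = Σ r_i the total number of 1s. Each pair of columns can share at most one row with both entries 1 (else a 2×2 all-ones block appears), so Σ_i C(r_i, 2) ≤ C(41, 2) = 820. By convexity Σ_i C(r_i, 2) ≥ 123·C(z/123, 2) = z(z − 123)/(2·123), giving z² − 123z − 123·41·40 ≤ 0 and hence z ≤ (1/2)[123 + √(15129 + 4·201720)] = (1/2)[123 + √822009] ≈ (1/2)(123 + 906.6471) = 514.8236.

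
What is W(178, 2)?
W(178, 2) = 178 + 1 = 179

A 2-term AP is any pair of integers, so a monochromatic 2-AP exists iff some colour is used at least twice. With 178 colours, the colouring i ↦ i on {1, ..., 178} uses each colour once, avoiding any monochromatic pair, so W(178, 2) > 178. For {1, ..., 179}, pigeonhole forces two integers of the same colour, which form a monochromatic 2-AP. Hence W(178, 2) = 179.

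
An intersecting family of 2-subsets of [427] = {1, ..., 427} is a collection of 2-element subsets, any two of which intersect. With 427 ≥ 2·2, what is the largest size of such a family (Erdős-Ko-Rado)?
max |F| = C(426, 1) = 426

Erdős-Ko-Rado (1961): when n ≥ 2k, max |F| = C(n−1, k−1). The bound is attained by the star {A : i ∈ A} for any fixed i ∈ [n]. Here C(427−1, 2−1) = C(426, 1) = 426.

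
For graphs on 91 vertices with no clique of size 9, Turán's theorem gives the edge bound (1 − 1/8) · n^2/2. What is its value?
Turán density bound = (7/8) · 91^2/2 = 57967/16 ≈ 3622.9375

Turán's theorem: ex(n, K_{r+1}) is achieved by the complete r-partite Turán graph T(n, r) with parts as balanced as possible, and is at most (1 − 1/r) · n^2/2. For r = 8, n = 91: the density bound is (7/8) · 8281/2 = 57967/16 ≈ 3622.9375. The integer-valued extremum is e(T(91, 8)) = 3622, which is strictly less than the density bound 57967/16 since 8 ∤ 91 (the parts of T(91, 8) cannot all be equal).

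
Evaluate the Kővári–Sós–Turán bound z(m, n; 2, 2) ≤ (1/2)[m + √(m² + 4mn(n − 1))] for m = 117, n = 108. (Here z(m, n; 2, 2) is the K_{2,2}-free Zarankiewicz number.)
z(117, 108; 2, 2) ≤ (1/2)[117 + √(117² + 4·117·108·107)] = (1/2)[117 + √5421897] = 1222.7484

Kővári–Sós–Turán: let r_1, ..., r_117 be the row sums and z = Σ r_i the total number of 1s. Each pair of columns can share at most one row with both entries 1 (else a 2×2 all-ones block appears), so Σ_i C(r_i, 2) ≤ C(108, 2) = 5778. By convexity Σ_i C(r_i, 2) ≥ 117·C(z/117, 2) = z(z − 117)/(2·117), giving z² − 117z − 117·108·107 ≤ 0 and hence z ≤ (1/2)[117 + √(13689 + 4·1352052)] = (1/2)[117 + √5421897] ≈ (1/2)(117 + 2328.4967) = 1222.7484.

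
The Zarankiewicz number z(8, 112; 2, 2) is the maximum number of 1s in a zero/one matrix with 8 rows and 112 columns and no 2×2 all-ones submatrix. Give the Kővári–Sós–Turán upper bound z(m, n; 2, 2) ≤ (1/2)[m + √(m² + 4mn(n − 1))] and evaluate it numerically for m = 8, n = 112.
z(8, 112; 2, 2) ≤ (1/2)[8 + √(8² + 4·8·112·111)] = (1/2)[8 + √397888] = 319.3918

Kővári–Sós–Turán: let r_1, ..., r_8 be the row sums and z = Σ r_i the total number of 1s. Each pair of columns can share at most one row with both entries 1 (else a 2×2 all-ones block appears), so Σ_i C(r_i, 2) ≤ C(112, 2) = 6216. By convexity Σ_i C(r_i, 2) ≥ 8·C(z/8, 2) = z(z − 8)/(2·8), giving z² − 8z − 8·112·111 ≤ 0 and hence z ≤ (1/2)[8 + √(64 + 4·99456)] = (1/2)[8 + √397888] ≈ (1/2)(8 + 630.7836) = 319.3918.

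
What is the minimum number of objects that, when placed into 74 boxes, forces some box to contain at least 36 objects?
n = (36 − 1)·74 + 1 = 2591

By the generalised pigeonhole principle, to guarantee some box contains ≥ r objects we need more than (r − 1) · k objects total. Threshold: n = (r − 1) · k + 1. With r = 36 and k = 74: n = 35 · 74 + 1 = 2590 + 1 = 2591. For n = 2590 = 35 · 74, we can put exactly 35 objects in every box, avoiding 36 in any single one — so 2591 is tight.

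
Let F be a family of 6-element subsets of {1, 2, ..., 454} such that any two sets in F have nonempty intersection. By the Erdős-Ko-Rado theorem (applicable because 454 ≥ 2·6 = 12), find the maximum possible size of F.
max |F| = C(453, 5) = 155485819665

Erdős-Ko-Rado (1961): when n ≥ 2k, max |F| = C(n−1, k−1). The bound is attained by the star {A : i ∈ A} for any fixed i ∈ [n]. Here C(454−1, 6−1) = C(453, 5) = 155485819665.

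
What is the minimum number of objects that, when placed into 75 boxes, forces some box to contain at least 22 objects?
n = (22 − 1)·75 + 1 = 1576

By the generalised pigeonhole principle, to guarantee some box contains ≥ r objects we need more than (r − 1) · k objects total. Threshold: n = (r − 1) · k + 1. With r = 22 and k = 75: n = 21 · 75 + 1 = 1575 + 1 = 1576. For n = 1575 = 21 · 75, we can put exactly 21 objects in every box, avoiding 22 in any single one — so 1576 is tight.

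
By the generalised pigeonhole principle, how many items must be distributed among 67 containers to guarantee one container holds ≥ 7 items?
n = (7 − 1)·67 + 1 = 403

By the generalised pigeonhole principle, to guarantee some box contains ≥ r objects we need more than (r − 1) · k objects total. Threshold: n = (r − 1) · k + 1. With r = 7 and k = 67: n = 6 · 67 + 1 = 402 + 1 = 403. For n = 402 = 6 · 67, we can put exactly 6 objects in every box, avoiding 7 in any single one — so 403 is tight.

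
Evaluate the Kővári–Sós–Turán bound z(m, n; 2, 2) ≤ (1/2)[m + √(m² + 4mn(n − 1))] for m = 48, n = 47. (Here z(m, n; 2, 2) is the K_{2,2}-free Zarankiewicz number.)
z(48, 47; 2, 2) ≤ (1/2)[48 + √(48² + 4·48·47·46)] = (1/2)[48 + √417408] = 347.0356

Kővári–Sós–Turán: let r_1, ..., r_48 be the row sums and z = Σ r_i the total number of 1s. Each pair of columns can share at most one row with both entries 1 (else a 2×2 all-ones block appears), so Σ_i C(r_i, 2) ≤ C(47, 2) = 1081. By convexity Σ_i C(r_i, 2) ≥ 48·C(z/48, 2) = z(z − 48)/(2·48), giving z² − 48z − 48·47·46 ≤ 0 and hence z ≤ (1/2)[48 + √(2304 + 4·103776)] = (1/2)[48 + √417408] ≈ (1/2)(48 + 646.0712) = 347.0356.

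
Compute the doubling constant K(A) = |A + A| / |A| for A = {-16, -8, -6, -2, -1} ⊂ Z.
K = |A + A| / |A| = 15/5 = 3

Enumerate A + A = {a + b : a, b ∈ A}. With |A| = 5, there are |A|^2 = 25 ordered sum pairs; collecting distinct values, A + A = {-32, -24, -22, -18, -17, -16, -14, -12, -10, -9, -8, -7, -4, -3, -2}, so |A + A| = 15. Thus K = 15/5 = 3. For comparison, the minimum possible |A + A| over all 5-element sets is 2·5 − 1 = 9 (so min K = 9/5), attained only by arithmetic progressions.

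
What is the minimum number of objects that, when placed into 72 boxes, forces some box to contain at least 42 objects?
n = (42 − 1)·72 + 1 = 2953

By the generalised pigeonhole principle, to guarantee some box contains ≥ r objects we need more than (r − 1) · k objects total. Threshold: n = (r − 1) · k + 1. With r = 42 and k = 72: n = 41 · 72 + 1 = 2952 + 1 = 2953. For n = 2952 = 41 · 72, we can put exactly 41 objects in every box, avoiding 42 in any single one — so 2953 is tight.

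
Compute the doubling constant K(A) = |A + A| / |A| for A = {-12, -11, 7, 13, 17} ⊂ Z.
K = |A + A| / |A| = 15/5 = 3

Enumerate A + A = {a + b : a, b ∈ A}. With |A| = 5, there are |A|^2 = 25 ordered sum pairs; collecting distinct values, A + A = {-24, -23, -22, -5, -4, 1, 2, 5, 6, 14, 20, 24, 26, 30, 34}, so |A + A| = 15. Thus K = 15/5 = 3. For comparison, the minimum possible |A + A| over all 5-element sets is 2·5 − 1 = 9 (so min K = 9/5), attained only by arithmetic progressions.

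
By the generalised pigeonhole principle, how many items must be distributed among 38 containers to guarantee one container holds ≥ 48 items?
n = (48 − 1)·38 + 1 = 1787

By the generalised pigeonhole principle, to guarantee some box contains ≥ r objects we need more than (r − 1) · k objects total. Threshold: n = (r − 1) · k + 1. With r = 48 and k = 38: n = 47 · 38 + 1 = 1786 + 1 = 1787. For n = 1786 = 47 · 38, we can put exactly 47 objects in every box, avoiding 48 in any single one — so 1787 is tight.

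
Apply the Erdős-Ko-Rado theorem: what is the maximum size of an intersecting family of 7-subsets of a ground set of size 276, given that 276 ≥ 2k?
max |F| = C(275, 6) = 568611143100

The Erdős-Ko-Rado theorem states: for n ≥ 2k, an intersecting family of k-subsets of an n-element set has size at most C(n − 1, k − 1), with equality for 'star' families {A ⊆ [n] : |A| = k, i ∈ A} (fix an element i). For n = 276, k = 7: C(275, 6) = 568611143100.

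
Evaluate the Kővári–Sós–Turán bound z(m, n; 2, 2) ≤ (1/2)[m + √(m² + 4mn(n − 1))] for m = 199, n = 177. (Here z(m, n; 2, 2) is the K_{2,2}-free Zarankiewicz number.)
z(199, 177; 2, 2) ≤ (1/2)[199 + √(199² + 4·199·177·176)] = (1/2)[199 + √24836593] = 2591.3163

Kővári–Sós–Turán: let r_1, ..., r_199 be the row sums and z = Σ r_i the total number of 1s. Each pair of columns can share at most one row with both entries 1 (else a 2×2 all-ones block appears), so Σ_i C(r_i, 2) ≤ C(177, 2) = 15576. By convexity Σ_i C(r_i, 2) ≥ 199·C(z/199, 2) = z(z − 199)/(2·199), giving z² − 199z − 199·177·176 ≤ 0 and hence z ≤ (1/2)[199 + √(39601 + 4·6199248)] = (1/2)[199 + √24836593] ≈ (1/2)(199 + 4983.6325) = 2591.3163.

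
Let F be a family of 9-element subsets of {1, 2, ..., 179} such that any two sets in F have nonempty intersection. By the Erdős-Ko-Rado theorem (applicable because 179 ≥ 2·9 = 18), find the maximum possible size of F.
max |F| = C(178, 8) = 21308033477610

The Erdős-Ko-Rado theorem states: for n ≥ 2k, an intersecting family of k-subsets of an n-element set has size at most C(n − 1, k − 1), with equality for 'star' families {A ⊆ [n] : |A| = k, i ∈ A} (fix an element i). For n = 179, k = 9: C(178, 8) = 21308033477610.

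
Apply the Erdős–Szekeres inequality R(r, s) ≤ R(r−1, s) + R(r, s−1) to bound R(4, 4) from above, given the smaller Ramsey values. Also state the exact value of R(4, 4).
R(4, 4) ≤ R(3, 4) + R(4, 3) = 9 + 9 = 18; exact value R(4, 4) = 18.

The Erdős–Szekeres recurrence R(r, s) ≤ R(r−1, s) + R(r, s−1) applied to (r, s) = (4, 4) gives
  R(4, 4) ≤ R(3, 4) + R(4, 3) = 9 + 9 = 18.
(Recall R(2, k) = k and R is symmetric.) Here the recurrence bound is tight: a matching lower-bound construction on K_{17} shows R(4, 4) > 17, so R(4, 4) = 18 exactly.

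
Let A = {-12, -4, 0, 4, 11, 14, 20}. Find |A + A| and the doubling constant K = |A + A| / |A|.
K = |A + A| / |A| = 25/7

Enumerate A + A = {a + b : a, b ∈ A}. With |A| = 7, there are |A|^2 = 49 ordered sum pairs; collecting distinct values, A + A = {-24, -16, -12, -8, -4, -1, 0, 2, 4, 7, 8, 10, 11, 14, 15, 16, 18, 20, 22, 24, 25, 28, 31, 34, 40}, so |A + A| = 25. Thus K = 25/7. For comparison, the minimum possible |A + A| over all 7-element sets is 2·7 − 1 = 13 (so min K = 13/7), attained only by arithmetic progressions.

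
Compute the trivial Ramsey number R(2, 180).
R(2, 180) = 180

R(2, k) = k for all k ≥ 2: in a 2-colouring of K_k, either some edge is red (a red K_2) or all edges are blue (a blue K_k). And K_{179} coloured all-blue has no blue K_180, so R(2, 180) > 179. Hence R(2, 180) = 180.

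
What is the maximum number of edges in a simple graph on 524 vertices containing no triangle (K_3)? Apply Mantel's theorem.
ex(524, K_3) = ⌊524^2/4⌋ = 68644

Mantel (1907): a triangle-free graph on n vertices has at most ⌊n^2/4⌋ edges, with equality for the complete bipartite graph K_{⌊n/2⌋, ⌈n/2⌉}. For n = 524: ⌊524^2/4⌋ = ⌊274576/4⌋ = 68644. The extremal graph is K_{262, 262}, which has 262·262 = 68644 edges.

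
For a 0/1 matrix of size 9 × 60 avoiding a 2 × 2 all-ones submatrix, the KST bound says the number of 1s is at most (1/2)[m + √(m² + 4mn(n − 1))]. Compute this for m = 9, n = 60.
z(9, 60; 2, 2) ≤ (1/2)[9 + √(9² + 4·9·60·59)] = (1/2)[9 + √127521] = 183.0504

Kővári–Sós–Turán: let r_1, ..., r_9 be the row sums and z = Σ r_i the total number of 1s. Each pair of columns can share at most one row with both entries 1 (else a 2×2 all-ones block appears), so Σ_i C(r_i, 2) ≤ C(60, 2) = 1770. By convexity Σ_i C(r_i, 2) ≥ 9·C(z/9, 2) = z(z − 9)/(2·9), giving z² − 9z − 9·60·59 ≤ 0 and hence z ≤ (1/2)[9 + √(81 + 4·31860)] = (1/2)[9 + √127521] ≈ (1/2)(9 + 357.1008) = 183.0504.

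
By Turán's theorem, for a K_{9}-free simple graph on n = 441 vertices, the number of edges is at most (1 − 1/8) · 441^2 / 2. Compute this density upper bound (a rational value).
Turán density bound = (7/8) · 441^2/2 = 1361367/16 ≈ 85085.4375

Turán's theorem: ex(n, K_{r+1}) is achieved by the complete r-partite Turán graph T(n, r) with parts as balanced as possible, and is at most (1 − 1/r) · n^2/2. For r = 8, n = 441: the density bound is (7/8) · 194481/2 = 1361367/16 ≈ 85085.4375. The integer-valued extremum is e(T(441, 8)) = 85085, which is strictly less than the density bound 1361367/16 since 8 ∤ 441 (the parts of T(441, 8) cannot all be equal).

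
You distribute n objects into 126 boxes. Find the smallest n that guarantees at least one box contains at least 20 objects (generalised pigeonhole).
n = (20 − 1)·126 + 1 = 2395

By the generalised pigeonhole principle, to guarantee some box contains ≥ r objects we need more than (r − 1) · k objects total. Threshold: n = (r − 1) · k + 1. With r = 20 and k = 126: n = 19 · 126 + 1 = 2394 + 1 = 2395. For n = 2394 = 19 · 126, we can put exactly 19 objects in every box, avoiding 20 in any single one — so 2395 is tight.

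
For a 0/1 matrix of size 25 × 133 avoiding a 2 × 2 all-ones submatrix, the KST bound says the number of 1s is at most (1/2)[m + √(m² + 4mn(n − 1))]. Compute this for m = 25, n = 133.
z(25, 133; 2, 2) ≤ (1/2)[25 + √(25² + 4·25·133·132)] = (1/2)[25 + √1756225] = 675.1132

Kővári–Sós–Turán: let r_1, ..., r_25 be the row sums and z = Σ r_i the total number of 1s. Each pair of columns can share at most one row with both entries 1 (else a 2×2 all-ones block appears), so Σ_i C(r_i, 2) ≤ C(133, 2) = 8778. By convexity Σ_i C(r_i, 2) ≥ 25·C(z/25, 2) = z(z − 25)/(2·25), giving z² − 25z − 25·133·132 ≤ 0 and hence z ≤ (1/2)[25 + √(625 + 4·438900)] = (1/2)[25 + √1756225] ≈ (1/2)(25 + 1325.2264) = 675.1132.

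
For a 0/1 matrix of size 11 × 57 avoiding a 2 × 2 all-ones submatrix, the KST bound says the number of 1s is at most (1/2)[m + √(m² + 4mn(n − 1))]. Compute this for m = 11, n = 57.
z(11, 57; 2, 2) ≤ (1/2)[11 + √(11² + 4·11·57·56)] = (1/2)[11 + √140569] = 192.9627

Kővári–Sós–Turán: let r_1, ..., r_11 be the row sums and z = Σ r_i the total number of 1s. Each pair of columns can share at most one row with both entries 1 (else a 2×2 all-ones block appears), so Σ_i C(r_i, 2) ≤ C(57, 2) = 1596. By convexity Σ_i C(r_i, 2) ≥ 11·C(z/11, 2) = z(z − 11)/(2·11), giving z² − 11z − 11·57·56 ≤ 0 and hence z ≤ (1/2)[11 + √(121 + 4·35112)] = (1/2)[11 + √140569] ≈ (1/2)(11 + 374.9253) = 192.9627.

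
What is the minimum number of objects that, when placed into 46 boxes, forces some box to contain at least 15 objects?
n = (15 − 1)·46 + 1 = 645

By the generalised pigeonhole principle, to guarantee some box contains ≥ r objects we need more than (r − 1) · k objects total. Threshold: n = (r − 1) · k + 1. With r = 15 and k = 46: n = 14 · 46 + 1 = 644 + 1 = 645. For n = 644 = 14 · 46, we can put exactly 14 objects in every box, avoiding 15 in any single one — so 645 is tight.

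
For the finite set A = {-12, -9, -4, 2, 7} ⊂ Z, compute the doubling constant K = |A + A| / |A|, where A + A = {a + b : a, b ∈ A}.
K = |A + A| / |A| = 14/5

Enumerate A + A = {a + b : a, b ∈ A}. With |A| = 5, there are |A|^2 = 25 ordered sum pairs; collecting distinct values, A + A = {-24, -21, -18, -16, -13, -10, -8, -7, -5, -2, 3, 4, 9, 14}, so |A + A| = 14. Thus K = 14/5. For comparison, the minimum possible |A + A| over all 5-element sets is 2·5 − 1 = 9 (so min K = 9/5), attained only by arithmetic progressions.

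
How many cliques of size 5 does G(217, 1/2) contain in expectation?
E[# K_5] = C(217, 5) · (1/2)^C(5, 2) = 3827930778 / 2^10 = 1913965389/512 ≈ 3738213.650391

For each 5-subset S of vertices (there are C(217, 5) = 3827930778 such S), let X_S = 1 if S induces a K_5 (all C(5, 2) = 10 edges present). Then P(X_S = 1) = (1/2)^10 = 1/1024. By linearity of expectation, E[# K_5] = C(217, 5) · (1/2)^10 = 3827930778 / 1024 = 1913965389/512 ≈ 3738213.650391.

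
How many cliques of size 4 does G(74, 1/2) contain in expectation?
E[# K_4] = C(74, 4) · (1/2)^C(4, 2) = 1150626 / 2^6 = 575313/32 = 17978.53125

For each 4-subset S of vertices (there are C(74, 4) = 1150626 such S), let X_S = 1 if S induces a K_4 (all C(4, 2) = 6 edges present). Then P(X_S = 1) = (1/2)^6 = 1/64. By linearity of expectation, E[# K_4] = C(74, 4) · (1/2)^6 = 1150626 / 64 = 575313/32 = 17978.53125.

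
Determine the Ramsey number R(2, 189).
R(2, 189) = 189

R(2, k) = k for all k ≥ 2: in a 2-colouring of K_k, either some edge is red (a red K_2) or all edges are blue (a blue K_k). And K_{188} coloured all-blue has no blue K_189, so R(2, 189) > 188. Hence R(2, 189) = 189.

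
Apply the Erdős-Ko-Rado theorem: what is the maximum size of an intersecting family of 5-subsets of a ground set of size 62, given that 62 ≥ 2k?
max |F| = C(61, 4) = 521855

Erdős-Ko-Rado (1961): when n ≥ 2k, max |F| = C(n−1, k−1). The bound is attained by the star {A : i ∈ A} for any fixed i ∈ [n]. Here C(62−1, 5−1) = C(61, 4) = 521855.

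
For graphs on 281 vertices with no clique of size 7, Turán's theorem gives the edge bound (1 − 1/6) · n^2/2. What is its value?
Turán density bound = (5/6) · 281^2/2 = 394805/12 ≈ 32900.4167

Turán's theorem: ex(n, K_{r+1}) is achieved by the complete r-partite Turán graph T(n, r) with parts as balanced as possible, and is at most (1 − 1/r) · n^2/2. For r = 6, n = 281: the density bound is (5/6) · 78961/2 = 394805/12 ≈ 32900.4167. The integer-valued extremum is e(T(281, 6)) = 32900, which is strictly less than the density bound 394805/12 since 6 ∤ 281 (the parts of T(281, 6) cannot all be equal).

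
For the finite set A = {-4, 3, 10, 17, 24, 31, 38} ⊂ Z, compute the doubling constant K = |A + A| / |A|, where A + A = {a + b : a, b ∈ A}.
K = |A + A| / |A| = 13/7

Enumerate A + A = {a + b : a, b ∈ A}. With |A| = 7, there are |A|^2 = 49 ordered sum pairs; collecting distinct values, A + A = {-8, -1, 6, 13, 20, 27, 34, 41, 48, 55, 62, 69, 76}, so |A + A| = 13. Thus K = 13/7. Here |A + A| = 2|A| − 1 = 13, the minimum possible — so K = 13/7 is minimal, which holds iff A is an arithmetic progression.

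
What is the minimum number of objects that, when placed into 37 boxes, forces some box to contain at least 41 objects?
n = (41 − 1)·37 + 1 = 1481

By the generalised pigeonhole principle, to guarantee some box contains ≥ r objects we need more than (r − 1) · k objects total. Threshold: n = (r − 1) · k + 1. With r = 41 and k = 37: n = 40 · 37 + 1 = 1480 + 1 = 1481. For n = 1480 = 40 · 37, we can put exactly 40 objects in every box, avoiding 41 in any single one — so 1481 is tight.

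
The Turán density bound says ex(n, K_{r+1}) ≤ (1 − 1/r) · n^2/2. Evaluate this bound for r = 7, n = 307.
Turán density bound = (6/7) · 307^2/2 = 282747/7 ≈ 40392.4286

Turán's theorem: ex(n, K_{r+1}) is achieved by the complete r-partite Turán graph T(n, r) with parts as balanced as possible, and is at most (1 − 1/r) · n^2/2. For r = 7, n = 307: the density bound is (6/7) · 94249/2 = 282747/7 ≈ 40392.4286. The integer-valued extremum is e(T(307, 7)) = 40392, which is strictly less than the density bound 282747/7 since 7 ∤ 307 (the parts of T(307, 7) cannot all be equal).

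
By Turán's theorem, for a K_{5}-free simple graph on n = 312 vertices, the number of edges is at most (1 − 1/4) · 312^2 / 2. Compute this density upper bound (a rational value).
Turán density bound = (3/4) · 312^2/2 = 36504

Turán's theorem: ex(n, K_{r+1}) is achieved by the complete r-partite Turán graph T(n, r) with parts as balanced as possible, and is at most (1 − 1/r) · n^2/2. For r = 4, n = 312: the density bound is (3/4) · 97344/2 = 36504. Since 4 ∣ 312, the Turán graph T(312, 4) has parts of equal size 78, and its edge count e(T(312, 4)) = 36504 attains the density bound exactly.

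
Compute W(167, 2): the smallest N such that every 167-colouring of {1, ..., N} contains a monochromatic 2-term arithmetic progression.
W(167, 2) = 167 + 1 = 168

A 2-term AP is any pair of integers, so a monochromatic 2-AP exists iff some colour is used at least twice. With 167 colours, the colouring i ↦ i on {1, ..., 167} uses each colour once, avoiding any monochromatic pair, so W(167, 2) > 167. For {1, ..., 168}, pigeonhole forces two integers of the same colour, which form a monochromatic 2-AP. Hence W(167, 2) = 168.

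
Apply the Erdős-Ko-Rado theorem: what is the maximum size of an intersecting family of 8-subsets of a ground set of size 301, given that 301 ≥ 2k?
max |F| = C(300, 7) = 40438559561400

The Erdős-Ko-Rado theorem states: for n ≥ 2k, an intersecting family of k-subsets of an n-element set has size at most C(n − 1, k − 1), with equality for 'star' families {A ⊆ [n] : |A| = k, i ∈ A} (fix an element i). For n = 301, k = 8: C(300, 7) = 40438559561400.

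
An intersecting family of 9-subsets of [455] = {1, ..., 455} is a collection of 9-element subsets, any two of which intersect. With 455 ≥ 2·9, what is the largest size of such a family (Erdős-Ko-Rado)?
max |F| = C(454, 8) = 42071975028234360

Erdős-Ko-Rado (1961): when n ≥ 2k, max |F| = C(n−1, k−1). The bound is attained by the star {A : i ∈ A} for any fixed i ∈ [n]. Here C(455−1, 9−1) = C(454, 8) = 42071975028234360.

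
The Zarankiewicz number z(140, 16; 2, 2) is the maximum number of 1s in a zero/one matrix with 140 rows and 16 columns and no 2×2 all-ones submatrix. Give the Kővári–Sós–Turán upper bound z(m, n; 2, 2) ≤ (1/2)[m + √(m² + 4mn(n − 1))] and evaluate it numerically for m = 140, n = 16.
z(140, 16; 2, 2) ≤ (1/2)[140 + √(140² + 4·140·16·15)] = (1/2)[140 + √154000] = 266.2142

Kővári–Sós–Turán: let r_1, ..., r_140 be the row sums and z = Σ r_i the total number of 1s. Each pair of columns can share at most one row with both entries 1 (else a 2×2 all-ones block appears), so Σ_i C(r_i, 2) ≤ C(16, 2) = 120. By convexity Σ_i C(r_i, 2) ≥ 140·C(z/140, 2) = z(z − 140)/(2·140), giving z² − 140z − 140·16·15 ≤ 0 and hence z ≤ (1/2)[140 + √(19600 + 4·33600)] = (1/2)[140 + √154000] ≈ (1/2)(140 + 392.4283) = 266.2142.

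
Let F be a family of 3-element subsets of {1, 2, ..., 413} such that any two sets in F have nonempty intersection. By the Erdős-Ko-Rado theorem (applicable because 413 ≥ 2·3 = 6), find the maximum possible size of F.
max |F| = C(412, 2) = 84666

The Erdős-Ko-Rado theorem states: for n ≥ 2k, an intersecting family of k-subsets of an n-element set has size at most C(n − 1, k − 1), with equality for 'star' families {A ⊆ [n] : |A| = k, i ∈ A} (fix an element i). For n = 413, k = 3: C(412, 2) = 84666.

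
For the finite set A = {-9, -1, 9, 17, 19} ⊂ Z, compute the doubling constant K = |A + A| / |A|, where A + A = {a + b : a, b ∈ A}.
K = |A + A| / |A| = 13/5

Enumerate A + A = {a + b : a, b ∈ A}. With |A| = 5, there are |A|^2 = 25 ordered sum pairs; collecting distinct values, A + A = {-18, -10, -2, 0, 8, 10, 16, 18, 26, 28, 34, 36, 38}, so |A + A| = 13. Thus K = 13/5. For comparison, the minimum possible |A + A| over all 5-element sets is 2·5 − 1 = 9 (so min K = 9/5), attained only by arithmetic progressions.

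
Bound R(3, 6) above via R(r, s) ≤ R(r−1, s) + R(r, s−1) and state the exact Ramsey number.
R(3, 6) ≤ R(2, 6) + R(3, 5) = 6 + 14 = 20; exact value R(3, 6) = 18.

The Erdős–Szekeres recurrence R(r, s) ≤ R(r−1, s) + R(r, s−1) applied to (r, s) = (3, 6) gives
  R(3, 6) ≤ R(2, 6) + R(3, 5) = 6 + 14 = 20.
(Recall R(2, k) = k and R is symmetric.) The recurrence is not tight here (it gives 20, but the exact value is R(3, 6) = 18); the tight upper bound requires a sharper argument than the simple recurrence, combined with a lower-bound construction on K_{17}.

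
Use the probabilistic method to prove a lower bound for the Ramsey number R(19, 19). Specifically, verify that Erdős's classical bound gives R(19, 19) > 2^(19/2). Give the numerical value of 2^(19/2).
2^(19/2) = 724.0773; so R(19, 19) > 724.0773

Colour each edge of K_n uniformly at random with red/blue. The expected number of monochromatic K_19 is C(n, 19) · 2 · 2^(−C(19,2)). If C(n, 19) · 2^(1 − C(19,2)) < 1, then with positive probability no monochromatic K_19 exists, so R(19, 19) > n. The standard estimate C(n, 19) ≤ n^19/19! shows this inequality holds whenever n ≤ 2^(19/2) (since 19! · 2^(C(19,2) − 1) > 2^(19^2/2) ≥ n^19). Hence R(19, 19) > 2^(19/2) = 724.0773.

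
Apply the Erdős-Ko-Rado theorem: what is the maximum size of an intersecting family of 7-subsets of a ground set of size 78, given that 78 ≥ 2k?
max |F| = C(77, 6) = 237093780

The Erdős-Ko-Rado theorem states: for n ≥ 2k, an intersecting family of k-subsets of an n-element set has size at most C(n − 1, k − 1), with equality for 'star' families {A ⊆ [n] : |A| = k, i ∈ A} (fix an element i). For n = 78, k = 7: C(77, 6) = 237093780.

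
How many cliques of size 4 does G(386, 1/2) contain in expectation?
E[# K_4] = C(386, 4) · (1/2)^C(4, 2) = 910682080 / 2^6 = 28458815/2 = 14229407.5

For each 4-subset S of vertices (there are C(386, 4) = 910682080 such S), let X_S = 1 if S induces a K_4 (all C(4, 2) = 6 edges present). Then P(X_S = 1) = (1/2)^6 = 1/64. By linearity of expectation, E[# K_4] = C(386, 4) · (1/2)^6 = 910682080 / 64 = 28458815/2 = 14229407.5.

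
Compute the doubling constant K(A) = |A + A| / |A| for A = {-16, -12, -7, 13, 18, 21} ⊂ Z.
K = |A + A| / |A| = 20/6 = 10/3

Enumerate A + A = {a + b : a, b ∈ A}. With |A| = 6, there are |A|^2 = 36 ordered sum pairs; collecting distinct values, A + A = {-32, -28, -24, -23, -19, -14, -3, 1, 2, 5, 6, 9, 11, 14, 26, 31, 34, 36, 39, 42}, so |A + A| = 20. Thus K = 20/6 = 10/3. For comparison, the minimum possible |A + A| over all 6-element sets is 2·6 − 1 = 11 (so min K = 11/6), attained only by arithmetic progressions.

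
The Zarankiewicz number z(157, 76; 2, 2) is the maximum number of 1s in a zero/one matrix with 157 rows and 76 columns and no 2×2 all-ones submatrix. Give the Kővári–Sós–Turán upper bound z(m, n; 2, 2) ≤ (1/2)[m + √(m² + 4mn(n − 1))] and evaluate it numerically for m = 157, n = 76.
z(157, 76; 2, 2) ≤ (1/2)[157 + √(157² + 4·157·76·75)] = (1/2)[157 + √3604249] = 1027.743

Kővári–Sós–Turán: let r_1, ..., r_157 be the row sums and z = Σ r_i the total number of 1s. Each pair of columns can share at most one row with both entries 1 (else a 2×2 all-ones block appears), so Σ_i C(r_i, 2) ≤ C(76, 2) = 2850. By convexity Σ_i C(r_i, 2) ≥ 157·C(z/157, 2) = z(z − 157)/(2·157), giving z² − 157z − 157·76·75 ≤ 0 and hence z ≤ (1/2)[157 + √(24649 + 4·894900)] = (1/2)[157 + √3604249] ≈ (1/2)(157 + 1898.486) = 1027.743.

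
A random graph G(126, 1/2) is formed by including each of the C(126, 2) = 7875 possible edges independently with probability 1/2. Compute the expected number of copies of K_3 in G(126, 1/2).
E[# K_3] = C(126, 3) · (1/2)^C(3, 2) = 325500 / 2^3 = 81375/2 = 40687.5

For each 3-subset S of vertices (there are C(126, 3) = 325500 such S), let X_S = 1 if S induces a K_3 (all C(3, 2) = 3 edges present). Then P(X_S = 1) = (1/2)^3 = 1/8. By linearity of expectation, E[# K_3] = C(126, 3) · (1/2)^3 = 325500 / 8 = 81375/2 = 40687.5.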